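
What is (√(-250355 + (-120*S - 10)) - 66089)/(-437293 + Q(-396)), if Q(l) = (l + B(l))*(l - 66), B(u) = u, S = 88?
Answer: 66089/71389 - 35*I*√213/71389 ≈ 0.92576 - 0.0071553*I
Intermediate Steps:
Q(l) = 2*l*(-66 + l) (Q(l) = (l + l)*(l - 66) = (2*l)*(-66 + l) = 2*l*(-66 + l))
(√(-250355 + (-120*S - 10)) - 66089)/(-437293 + Q(-396)) = (√(-250355 + (-120*88 - 10)) - 66089)/(-437293 + 2*(-396)*(-66 - 396)) = (√(-250355 + (-10560 - 10)) - 66089)/(-437293 + 2*(-396)*(-462)) = (√(-250355 - 10570) - 66089)/(-437293 + 365904) = (√(-260925) - 66089)/(-71389) = (35*I*√213 - 66089)*(-1/71389) = (-66089 + 35*I*√213)*(-1/71389) = 66089/71389 - 35*I*√213/71389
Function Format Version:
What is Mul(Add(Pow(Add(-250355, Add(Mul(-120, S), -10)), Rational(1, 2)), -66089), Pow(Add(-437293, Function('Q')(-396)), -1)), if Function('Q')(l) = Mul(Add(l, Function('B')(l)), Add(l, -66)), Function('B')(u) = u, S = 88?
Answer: Add(Rational(66089, 71389), Mul(Rational(-35, 71389), I, Pow(213, Rational(1, 2)))) ≈ Add(0.92576, Mul(-0.0071553, I))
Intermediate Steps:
Function('Q')(l) = Mul(2, l, Add(-66, l)) (Function('Q')(l) = Mul(Add(l, l), Add(l, -66)) = Mul(Mul(2, l), Add(-66, l)) = Mul(2, l, Add(-66, l)))
Mul(Add(Pow(Add(-250355, Add(Mul(-120, S), -10)), Rational(1, 2)), -66089), Pow(Add(-437293, Function('Q')(-396)), -1)) = Mul(Add(Pow(Add(-250355, Add(Mul(-120, 88), -10)), Rational(1, 2)), -66089), Pow(Add(-437293, Mul(2, -396, Add(-66, -396))), -1)) = Mul(Add(Pow(Add(-250355, Add(-10560, -10)), Rational(1, 2)), -66089), Pow(Add(-437293, Mul(2, -396, -462)), -1)) = Mul(Add(Pow(Add(-250355, -10570), Rational(1, 2)), -66089), Pow(Add(-437293, 365904), -1)) = Mul(Add(Pow(-260925, Rational(1, 2)), -66089), Pow(-71389, -1)) = Mul(Add(Mul(35, I, Pow(213, Rational(1, 2))), -66089), Rational(-1, 71389)) = Mul(Add(-66089, Mul(35, I, Pow(213, Rational(1, 2)))), Rational(-1, 71389)) = Add(Rational(66089, 71389), Mul(Rational(-35, 71389), I, Pow(213, Rational(1, 2))))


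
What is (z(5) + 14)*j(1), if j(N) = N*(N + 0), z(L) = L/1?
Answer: 19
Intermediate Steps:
z(L) = L (z(L) = L*1 = L)
j(N) = N² (j(N) = N*N = N²)
(z(5) + 14)*j(1) = (5 + 14)*1² = 19*1 = 19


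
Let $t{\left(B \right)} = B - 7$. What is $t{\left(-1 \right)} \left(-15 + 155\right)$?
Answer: $-1120$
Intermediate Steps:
$t{\left(B \right)} = -7 + B$
$t{\left(-1 \right)} \left(-15 + 155\right) = \left(-7 - 1\right) \left(-15 + 155\right) = \left(-8\right) 140 = -1120$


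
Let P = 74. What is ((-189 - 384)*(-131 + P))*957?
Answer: 31256577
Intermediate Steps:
((-189 - 384)*(-131 + P))*957 = ((-189 - 384)*(-131 + 74))*957 = -573*(-57)*957 = 32661*957 = 31256577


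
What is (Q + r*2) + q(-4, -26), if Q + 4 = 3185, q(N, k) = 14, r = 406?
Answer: 4007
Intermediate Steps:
Q = 3181 (Q = -4 + 3185 = 3181)
(Q + r*2) + q(-4, -26) = (3181 + 406*2) + 14 = (3181 + 812) + 14 = 3993 + 14 = 4007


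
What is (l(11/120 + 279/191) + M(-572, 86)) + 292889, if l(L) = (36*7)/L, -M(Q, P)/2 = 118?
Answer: 1488380319/5083 ≈ 2.9282e+5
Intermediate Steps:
M(Q, P) = -236 (M(Q, P) = -2*118 = -236)
l(L) = 252/L
(l(11/120 + 279/191) + M(-572, 86)) + 292889 = (252/(11/120 + 279/191) - 236) + 292889 = (252/(35581/22920) - 236) + 292889 = (252*(22920/35581) - 236) + 292889 = (825120/5083 - 236) + 292889 = -374468/5083 + 292889 = 1488380319/5083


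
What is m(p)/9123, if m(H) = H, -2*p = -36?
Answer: 6/3041 ≈ 0.0019730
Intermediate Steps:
p = 18 (p = -½*(-36) = 18)
m(p)/9123 = 18/9123 = 18*(1/9123) = 6/3041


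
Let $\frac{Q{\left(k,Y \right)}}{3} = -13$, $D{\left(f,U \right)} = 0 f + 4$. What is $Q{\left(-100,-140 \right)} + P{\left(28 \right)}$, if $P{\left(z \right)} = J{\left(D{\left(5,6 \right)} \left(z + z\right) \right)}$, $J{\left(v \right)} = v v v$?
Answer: $11239385$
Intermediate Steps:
$D{\left(f,U \right)} = 4$ ($D{\left(f,U \right)} = 0 + 4 = 4$)
$Q{\left(k,Y \right)} = -39$ ($Q{\left(k,Y \right)} = 3 \left(-13\right) = -39$)
$J{\left(v \right)} = v^{3}$ ($J{\left(v \right)} = v^{2} v = v^{3}$)
$P{\left(z \right)} = 512 z^{3}$ ($P{\left(z \right)} = \left(4 \left(z + z\right)\right)^{3} = \left(4 \cdot 2 z\right)^{3} = \left(8 z\right)^{3} = 512 z^{3}$)
$Q{\left(-100,-140 \right)} + P{\left(28 \right)} = -39 + 512 \cdot 28^{3} = -39 + 512 \cdot 21952 = -39 + 11239424 = 11239385$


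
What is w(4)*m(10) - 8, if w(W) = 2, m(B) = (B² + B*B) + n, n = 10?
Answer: 412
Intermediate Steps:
m(B) = 10 + 2*B² (m(B) = (B² + B*B) + 10 = (B² + B²) + 10 = 2*B² + 10 = 10 + 2*B²)
w(4)*m(10) - 8 = 2*(10 + 2*10²) - 8 = 2*(10 + 2*100) - 8 = 2*(10 + 200) - 8 = 2*210 - 8 = 420 - 8 = 412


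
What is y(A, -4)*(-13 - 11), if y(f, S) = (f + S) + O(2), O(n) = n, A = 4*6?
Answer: -528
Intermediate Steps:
A = 24
y(f, S) = 2 + S + f (y(f, S) = (f + S) + 2 = (S + f) + 2 = 2 + S + f)
y(A, -4)*(-13 - 11) = (2 - 4 + 24)*(-13 - 11) = 22*(-24) = -528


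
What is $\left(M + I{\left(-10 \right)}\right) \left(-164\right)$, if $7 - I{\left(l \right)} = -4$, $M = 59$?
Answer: $-11480$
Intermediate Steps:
$I{\left(l \right)} = 11$ ($I{\left(l \right)} = 7 - -4 = 7 + 4 = 11$)
$\left(M + I{\left(-10 \right)}\right) \left(-164\right) = \left(59 + 11\right) \left(-164\right) = 70 \left(-164\right) = -11480$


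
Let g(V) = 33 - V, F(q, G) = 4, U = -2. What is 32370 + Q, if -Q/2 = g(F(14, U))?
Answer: 32312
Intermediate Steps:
Q = -58 (Q = -2*(33 - 1*4) = -2*(33 - 4) = -2*29 = -58)
32370 + Q = 32370 - 58 = 32312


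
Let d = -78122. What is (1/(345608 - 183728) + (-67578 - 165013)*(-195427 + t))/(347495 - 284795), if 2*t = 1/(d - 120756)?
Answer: 66517317982941157859/91753956324000 ≈ 7.2495e+5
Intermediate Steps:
t = -1/397756 (t = 1/(2*(-78122 - 120756)) = (½)/(-198878) = (½)*(-1/198878) = -1/397756 ≈ -2.5141e-6)
(1/(345608 - 183728) + (-67578 - 165013)*(-195427 + t))/(347495 - 284795) = (1/(345608 - 183728) + (-67578 - 165013)*(-195427 - 1/397756))/(347495 - 284795) = (1/161880 - 232591*(-77732261813/397756))/62700 = (1/161880 + 18079824507347483/397756)*(1/62700) = (731690497812352736449/16097185320)*(1/62700) = 66517317982941157859/91753956324000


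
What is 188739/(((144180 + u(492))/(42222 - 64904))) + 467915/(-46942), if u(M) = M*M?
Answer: -399084124094/35974337 ≈ -11094.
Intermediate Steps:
u(M) = M**2
188739/(((144180 + u(492))/(42222 - 64904))) + 467915/(-46942) = 188739/(((144180 + 492**2)/(42222 - 64904))) + 467915/(-46942) = 188739/(((144180 + 242064)/(-22682))) + 467915*(-1/46942) = 188739/((386244*(-1/22682))) - 66845/6706 = 188739/(-193122/11341) - 66845/6706 = 188739*(-11341/193122) - 66845/6706 = -237832111/21458 - 66845/6706 = -399084124094/35974337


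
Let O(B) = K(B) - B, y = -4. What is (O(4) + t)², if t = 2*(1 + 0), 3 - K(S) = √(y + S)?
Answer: 1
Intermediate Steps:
K(S) = 3 - √(-4 + S)
O(B) = 3 - B - √(-4 + B) (O(B) = (3 - √(-4 + B)) - B = 3 - B - √(-4 + B))
t = 2 (t = 2*1 = 2)
(O(4) + t)² = ((3 - 1*4 - √(-4 + 4)) + 2)² = ((3 - 4 - √0) + 2)² = ((3 - 4 - 1*0) + 2)² = ((3 - 4 + 0) + 2)² = (-1 + 2)² = 1² = 1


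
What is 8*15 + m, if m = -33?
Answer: 87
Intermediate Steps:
8*15 + m = 8*15 - 33 = 120 - 33 = 87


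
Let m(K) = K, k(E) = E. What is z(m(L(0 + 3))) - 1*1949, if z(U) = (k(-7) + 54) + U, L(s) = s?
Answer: -1899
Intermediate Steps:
z(U) = 47 + U (z(U) = (-7 + 54) + U = 47 + U)
z(m(L(0 + 3))) - 1*1949 = (47 + (0 + 3)) - 1*1949 = (47 + 3) - 1949 = 50 - 1949 = -1899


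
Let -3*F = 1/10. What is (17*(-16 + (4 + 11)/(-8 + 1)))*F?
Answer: 2159/210 ≈ 10.281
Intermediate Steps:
F = -1/30 (F = -⅓/10 = -⅓*⅒ = -1/30 ≈ -0.033333)
(17*(-16 + (4 + 11)/(-8 + 1)))*F = (17*(-16 + (4 + 11)/(-8 + 1)))*(-1/30) = (17*(-16 + 15/(-7)))*(-1/30) = (17*(-16 + 15*(-⅐)))*(-1/30) = (17*(-16 - 15/7))*(-1/30) = (17*(-127/7))*(-1/30) = -2159/7*(-1/30) = 2159/210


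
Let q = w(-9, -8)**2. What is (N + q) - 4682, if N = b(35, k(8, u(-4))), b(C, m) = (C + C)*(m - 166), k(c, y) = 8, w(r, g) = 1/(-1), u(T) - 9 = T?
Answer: -15741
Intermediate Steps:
u(T) = 9 + T
w(r, g) = -1
q = 1 (q = (-1)**2 = 1)
b(C, m) = 2*C*(-166 + m) (b(C, m) = (2*C)*(-166 + m) = 2*C*(-166 + m))
N = -11060 (N = 2*35*(-166 + 8) = 2*35*(-158) = -11060)
(N + q) - 4682 = (-11060 + 1) - 4682 = -11059 - 4682 = -15741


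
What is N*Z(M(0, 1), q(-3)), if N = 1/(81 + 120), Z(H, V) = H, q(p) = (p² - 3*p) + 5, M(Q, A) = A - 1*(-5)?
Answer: 2/67 ≈ 0.029851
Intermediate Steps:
M(Q, A) = 5 + A (M(Q, A) = A + 5 = 5 + A)
q(p) = 5 + p² - 3*p
N = 1/201 ≈ 0.0049751
N*Z(M(0, 1), q(-3)) = (5 + 1)/201 = (1/201)*6 = 2/67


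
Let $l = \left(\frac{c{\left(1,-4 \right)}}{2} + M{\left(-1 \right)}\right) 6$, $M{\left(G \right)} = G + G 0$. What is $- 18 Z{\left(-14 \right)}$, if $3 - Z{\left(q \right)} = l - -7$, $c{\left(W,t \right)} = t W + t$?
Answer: $-468$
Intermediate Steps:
$c{\left(W,t \right)} = t + W t$ ($c{\left(W,t \right)} = W t + t = t + W t$)
$M{\left(G \right)} = G$ ($M{\left(G \right)} = G + 0 = G$)
$l = -30$ ($l = \left(\frac{\left(-4\right) \left(1 + 1\right)}{2} - 1\right) 6 = \left(\left(-4\right) 2 \cdot \frac{1}{2} - 1\right) 6 = \left(\left(-8\right) \frac{1}{2} - 1\right) 6 = \left(-4 - 1\right) 6 = \left(-5\right) 6 = -30$)
$Z{\left(q \right)} = 26$ ($Z{\left(q \right)} = 3 - \left(-30 - -7\right) = 3 - \left(-30 + 7\right) = 3 - -23 = 3 + 23 = 26$)
$- 18 Z{\left(-14 \right)} = \left(-18\right) 26 = -468$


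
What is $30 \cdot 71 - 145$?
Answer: $1985$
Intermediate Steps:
$30 \cdot 71 - 145 = 2130 - 145 = 1985$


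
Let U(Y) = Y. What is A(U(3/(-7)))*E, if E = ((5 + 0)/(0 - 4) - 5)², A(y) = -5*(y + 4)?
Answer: -78125/112 ≈ -697.54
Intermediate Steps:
A(y) = -20 - 5*y (A(y) = -5*(4 + y) = -20 - 5*y)
E = 625/16 (E = (5/(-4) - 5)² = (5*(-¼) - 5)² = (-5/4 - 5)² = (-25/4)² = 625/16 ≈ 39.063)
A(U(3/(-7)))*E = (-20 - 15/(-7))*(625/16) = (-20 - 15*(-1)/7)*(625/16) = (-20 - 5*(-3/7))*(625/16) = (-20 + 15/7)*(625/16) = -125/7*625/16 = -78125/112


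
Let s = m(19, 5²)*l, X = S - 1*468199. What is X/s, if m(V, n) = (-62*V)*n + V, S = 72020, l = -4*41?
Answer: -396179/4826684 ≈ -0.082081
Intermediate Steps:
l = -164
m(V, n) = V - 62*V*n (m(V, n) = -62*V*n + V = V - 62*V*n)
X = -396179 (X = 72020 - 1*468199 = 72020 - 468199 = -396179)
s = 4826684 (s = (19*(1 - 62*5²))*(-164) = (19*(1 - 62*25))*(-164) = (19*(1 - 1550))*(-164) = (19*(-1549))*(-164) = -29431*(-164) = 4826684)
X/s = -396179/4826684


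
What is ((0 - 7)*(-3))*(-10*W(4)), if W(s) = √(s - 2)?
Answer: -210*√2 ≈ -296.98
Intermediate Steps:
W(s) = √(-2 + s)
((0 - 7)*(-3))*(-10*W(4)) = ((0 - 7)*(-3))*(-10*√(-2 + 4)) = (-7*(-3))*(-10*√2) = 21*(-10*√2) = -210*√2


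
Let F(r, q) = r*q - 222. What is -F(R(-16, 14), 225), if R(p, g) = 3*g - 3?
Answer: -8553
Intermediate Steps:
R(p, g) = -3 + 3*g
F(r, q) = -222 + q*r (F(r, q) = q*r - 222 = -222 + q*r)
-F(R(-16, 14), 225) = -(-222 + 225*(-3 + 3*14)) = -(-222 + 225*(-3 + 42)) = -(-222 + 225*39) = -(-222 + 8775) = -1*8553 = -8553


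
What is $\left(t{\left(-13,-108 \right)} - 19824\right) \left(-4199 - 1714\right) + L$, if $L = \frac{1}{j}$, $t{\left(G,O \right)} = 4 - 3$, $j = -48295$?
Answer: $\frac{5660821104704}{48295} \approx 1.1721 \cdot 10^{8}$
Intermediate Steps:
$t{\left(G,O \right)} = 1$ ($t{\left(G,O \right)} = 4 - 3 = 1$)
$L = - \frac{1}{48295}$ ($L = \frac{1}{-48295} = - \frac{1}{48295} \approx -2.0706 \cdot 10^{-5}$)
$\left(t{\left(-13,-108 \right)} - 19824\right) \left(-4199 - 1714\right) + L = \left(1 - 19824\right) \left(-4199 - 1714\right) - \frac{1}{48295} = \left(-19823\right) \left(-5913\right) - \frac{1}{48295} = 117213399 - \frac{1}{48295} = \frac{5660821104704}{48295}$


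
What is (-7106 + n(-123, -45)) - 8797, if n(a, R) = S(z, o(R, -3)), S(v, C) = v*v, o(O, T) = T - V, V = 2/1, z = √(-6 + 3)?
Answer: -15906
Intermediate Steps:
z = I*√3 (z = √(-3) = I*√3 ≈ 1.732*I)
V = 2 (V = 2*1 = 2)
o(O, T) = -2 + T (o(O, T) = T - 1*2 = T - 2 = -2 + T)
S(v, C) = v²
n(a, R) = -3 (n(a, R) = (I*√3)² = -3)
(-7106 + n(-123, -45)) - 8797 = (-7106 - 3) - 8797 = -7109 - 8797 = -15906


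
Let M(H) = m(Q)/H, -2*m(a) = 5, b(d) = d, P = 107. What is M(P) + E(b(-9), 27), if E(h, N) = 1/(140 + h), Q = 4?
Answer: -441/28034 ≈ -0.015731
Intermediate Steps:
m(a) = -5/2 (m(a) = -1/2*5 = -5/2)
M(H) = -5/(2*H)
M(P) + E(b(-9), 27) = -5/2/107 + 1/(140 - 9) = -5/2*1/107 + 1/131 = -5/214 + 1/131 = -441/28034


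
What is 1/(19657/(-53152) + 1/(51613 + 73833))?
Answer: -303077536/112083585 ≈ -2.7040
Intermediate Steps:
1/(19657/(-53152) + 1/(51613 + 73833)) = 1/(19657*(-1/53152) + 1/125446) = 1/(-1787/4832 + 1/125446) = 1/(-112083585/303077536) = -303077536/112083585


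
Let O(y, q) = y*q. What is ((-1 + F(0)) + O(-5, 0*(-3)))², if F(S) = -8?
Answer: 81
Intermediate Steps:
O(y, q) = q*y
((-1 + F(0)) + O(-5, 0*(-3)))² = ((-1 - 8) + (0*(-3))*(-5))² = (-9 + 0*(-5))² = (-9 + 0)² = (-9)² = 81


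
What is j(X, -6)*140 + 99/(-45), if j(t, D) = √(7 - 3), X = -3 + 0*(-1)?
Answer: 1389/5 ≈ 277.80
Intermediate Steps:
X = -3 (X = -3 + 0 = -3)
j(t, D) = 2 (j(t, D) = √4 = 2)
j(X, -6)*140 + 99/(-45) = 2*140 + 99/(-45) = 280 + 99*(-1/45) = 280 - 11/5 = 1389/5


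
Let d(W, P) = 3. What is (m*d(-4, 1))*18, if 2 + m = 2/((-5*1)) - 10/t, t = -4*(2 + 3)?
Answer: -513/5 ≈ -102.60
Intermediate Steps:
t = -20 (t = -4*5 = -20)
m = -19/10 (m = -2 + (2/((-5*1)) - 10/(-20)) = -2 + (2/(-5) - 10*(-1/20)) = -2 + (2*(-1/5) + 1/2) = -2 + (-2/5 + 1/2) = -2 + 1/10 = -19/10 ≈ -1.9000)
(m*d(-4, 1))*18 = -19/10*3*18 = -57/10*18 = -513/5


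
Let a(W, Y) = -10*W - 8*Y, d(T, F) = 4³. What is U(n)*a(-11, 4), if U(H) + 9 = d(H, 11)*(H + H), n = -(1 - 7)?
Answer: 59202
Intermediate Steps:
d(T, F) = 64
n = 6 (n = -1*(-6) = 6)
U(H) = -9 + 128*H (U(H) = -9 + 64*(H + H) = -9 + 64*(2*H) = -9 + 128*H)
U(n)*a(-11, 4) = (-9 + 128*6)*(-10*(-11) - 8*4) = (-9 + 768)*(110 - 32) = 759*78 = 59202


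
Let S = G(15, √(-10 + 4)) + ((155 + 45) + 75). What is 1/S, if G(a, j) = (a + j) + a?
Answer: 305/93031 - I*√6/93031 ≈ 0.0032785 - 2.633e-5*I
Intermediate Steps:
G(a, j) = j + 2*a
S = 305 + I*√6 (S = (√(-10 + 4) + 2*15) + ((155 + 45) + 75) = (√(-6) + 30) + (200 + 75) = (I*√6 + 30) + 275 = (30 + I*√6) + 275 = 305 + I*√6 ≈ 305.0 + 2.4495*I)
1/S = 1/(305 + I*√6)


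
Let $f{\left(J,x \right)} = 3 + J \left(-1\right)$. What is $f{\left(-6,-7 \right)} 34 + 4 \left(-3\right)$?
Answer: $294$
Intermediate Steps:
$f{\left(J,x \right)} = 3 - J$
$f{\left(-6,-7 \right)} 34 + 4 \left(-3\right) = \left(3 - -6\right) 34 + 4 \left(-3\right) = \left(3 + 6\right) 34 - 12 = 9 \cdot 34 - 12 = 306 - 12 = 294$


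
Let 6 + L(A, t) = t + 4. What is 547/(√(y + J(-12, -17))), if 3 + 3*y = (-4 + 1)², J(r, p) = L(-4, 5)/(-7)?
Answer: 547*√77/11 ≈ 436.35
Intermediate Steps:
L(A, t) = -2 + t (L(A, t) = -6 + (t + 4) = -6 + (4 + t) = -2 + t)
J(r, p) = -3/7 (J(r, p) = (-2 + 5)/(-7) = 3*(-⅐) = -3/7)
y = 2 (y = -1 + (-4 + 1)²/3 = -1 + (⅓)*(-3)² = -1 + (⅓)*9 = -1 + 3 = 2)
547/(√(y + J(-12, -17))) = 547/(√(2 - 3/7)) = 547/(√(11/7)) = 547/((√77/7)) = 547*(√77/11) = 547*√77/11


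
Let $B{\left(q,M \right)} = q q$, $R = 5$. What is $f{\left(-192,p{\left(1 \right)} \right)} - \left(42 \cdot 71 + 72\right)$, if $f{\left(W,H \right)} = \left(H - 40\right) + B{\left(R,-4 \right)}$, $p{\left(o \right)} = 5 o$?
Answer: $-3064$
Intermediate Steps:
$B{\left(q,M \right)} = q^{2}$
$f{\left(W,H \right)} = -15 + H$ ($f{\left(W,H \right)} = \left(H - 40\right) + 5^{2} = \left(-40 + H\right) + 25 = -15 + H$)
$f{\left(-192,p{\left(1 \right)} \right)} - \left(42 \cdot 71 + 72\right) = \left(-15 + 5 \cdot 1\right) - \left(42 \cdot 71 + 72\right) = \left(-15 + 5\right) - \left(2982 + 72\right) = -10 - 3054 = -3064$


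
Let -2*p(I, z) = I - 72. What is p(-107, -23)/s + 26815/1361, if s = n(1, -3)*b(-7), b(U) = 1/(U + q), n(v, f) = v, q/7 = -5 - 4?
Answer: -8499850/1361 ≈ -6245.3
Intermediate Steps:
q = -63 (q = 7*(-5 - 4) = 7*(-9) = -63)
b(U) = 1/(-63 + U) (b(U) = 1/(U - 63) = 1/(-63 + U))
p(I, z) = 36 - I/2 (p(I, z) = -(I - 72)/2 = -(-72 + I)/2 = 36 - I/2)
s = -1/70 (s = 1/(-63 - 7) = 1/(-70) = 1*(-1/70) = -1/70 ≈ -0.014286)
p(-107, -23)/s + 26815/1361 = (36 - ½*(-107))/(-1/70) + 26815/1361 = (36 + 107/2)*(-70) + 26815*(1/1361) = (179/2)*(-70) + 26815/1361 = -6265 + 26815/1361 = -8499850/1361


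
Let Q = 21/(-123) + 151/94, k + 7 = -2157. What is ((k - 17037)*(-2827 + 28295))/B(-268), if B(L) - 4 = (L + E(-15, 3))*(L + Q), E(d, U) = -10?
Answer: -942324328036/142807829 ≈ -6598.5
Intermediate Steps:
k = -2164 (k = -7 - 2157 = -2164)
Q = 5533/3854 (Q = 21*(-1/123) + 151*(1/94) = -7/41 + 151/94 = 5533/3854 ≈ 1.4357)
B(L) = 4 + (-10 + L)*(5533/3854 + L) (B(L) = 4 + (L - 10)*(L + 5533/3854) = 4 + (-10 + L)*(5533/3854 + L))
((k - 17037)*(-2827 + 28295))/B(-268) = ((-2164 - 17037)*(-2827 + 28295))/(-19957/1927 + (-268)**2 - 33007/3854*(-268)) = (-19201*25468)/(-19957/1927 + 71824 + 4422938/1927) = -489011068/142807829/1927 = -489011068*1927/142807829 = -942324328036/142807829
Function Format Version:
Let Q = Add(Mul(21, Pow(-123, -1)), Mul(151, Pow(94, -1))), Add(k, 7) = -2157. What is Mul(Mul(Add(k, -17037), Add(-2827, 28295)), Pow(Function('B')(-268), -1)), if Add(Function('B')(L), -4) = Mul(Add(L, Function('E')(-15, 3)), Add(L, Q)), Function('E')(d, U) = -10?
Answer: Rational(-942324328036, 142807829) ≈ -6598.5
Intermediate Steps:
k = -2164 (k = Add(-7, -2157) = -2164)
Q = Rational(5533, 3854) (Q = Add(Mul(21, Rational(-1, 123)), Mul(151, Rational(1, 94))) = Add(Rational(-7, 41), Rational(151, 94)) = Rational(5533, 3854) ≈ 1.4357)
Function('B')(L) = Add(4, Mul(Add(-10, L), Add(Rational(5533, 3854), L))) (Function('B')(L) = Add(4, Mul(Add(L, -10), Add(L, Rational(5533, 3854)))) = Add(4, Mul(Add(-10, L), Add(Rational(5533, 3854), L))))
Mul(Mul(Add(k, -17037), Add(-2827, 28295)), Pow(Function('B')(-268), -1)) = Mul(Mul(Add(-2164, -17037), Add(-2827, 28295)), Pow(Add(Rational(-19957, 1927), Pow(-268, 2), Mul(Rational(-33007, 3854), -268)), -1)) = Mul(Mul(-19201, 25468), Pow(Add(Rational(-19957, 1927), 71824, Rational(4422938, 1927)), -1)) = Mul(-489011068, Pow(Rational(142807829, 1927), -1)) = Mul(-489011068, Rational(1927, 142807829)) = Rational(-942324328036, 142807829)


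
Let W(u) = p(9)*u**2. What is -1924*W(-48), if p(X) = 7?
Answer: -31030272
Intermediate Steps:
W(u) = 7*u**2
-1924*W(-48) = -13468*(-48)**2 = -13468*2304 = -1924*16128 = -31030272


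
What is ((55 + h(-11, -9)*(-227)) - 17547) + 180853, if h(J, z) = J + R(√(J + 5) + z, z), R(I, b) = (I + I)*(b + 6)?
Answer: 153600 + 1362*I*√6 ≈ 1.536e+5 + 3336.2*I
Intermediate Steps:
R(I, b) = 2*I*(6 + b) (R(I, b) = (2*I)*(6 + b) = 2*I*(6 + b))
h(J, z) = J + 2*(6 + z)*(z + √(5 + J)) (h(J, z) = J + 2*(√(J + 5) + z)*(6 + z) = J + 2*(√(5 + J) + z)*(6 + z) = J + 2*(z + √(5 + J))*(6 + z) = J + 2*(6 + z)*(z + √(5 + J)))
((55 + h(-11, -9)*(-227)) - 17547) + 180853 = ((55 + (-11 + 2*(6 - 9)*(-9 + √(5 - 11)))*(-227)) - 17547) + 180853 = ((55 + (-11 + 2*(-3)*(-9 + √(-6)))*(-227)) - 17547) + 180853 = ((55 + (-11 + 2*(-3)*(-9 + I*√6))*(-227)) - 17547) + 180853 = ((55 + (-11 + (54 - 6*I*√6))*(-227)) - 17547) + 180853 = ((55 + (43 - 6*I*√6)*(-227)) - 17547) + 180853 = ((55 + (-9761 + 1362*I*√6)) - 17547) + 180853 = ((-9706 + 1362*I*√6) - 17547) + 180853 = (-27253 + 1362*I*√6) + 180853 = 153600 + 1362*I*√6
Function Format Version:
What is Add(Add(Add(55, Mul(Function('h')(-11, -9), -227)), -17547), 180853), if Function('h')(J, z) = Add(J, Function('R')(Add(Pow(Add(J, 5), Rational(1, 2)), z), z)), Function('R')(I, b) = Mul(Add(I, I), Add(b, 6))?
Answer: Add(153600, Mul(1362, I, Pow(6, Rational(1, 2)))) ≈ Add(1.5360e+5, Mul(3336.2, I))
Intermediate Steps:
Function('R')(I, b) = Mul(2, I, Add(6, b)) (Function('R')(I, b) = Mul(Mul(2, I), Add(6, b)) = Mul(2, I, Add(6, b)))
Function('h')(J, z) = Add(J, Mul(2, Add(6, z), Add(z, Pow(Add(5, J), Rational(1, 2))))) (Function('h')(J, z) = Add(J, Mul(2, Add(Pow(Add(J, 5), Rational(1, 2)), z), Add(6, z))) = Add(J, Mul(2, Add(Pow(Add(5, J), Rational(1, 2)), z), Add(6, z))) = Add(J, Mul(2, Add(z, Pow(Add(5, J), Rational(1, 2))), Add(6, z))) = Add(J, Mul(2, Add(6, z), Add(z, Pow(Add(5, J), Rational(1, 2))))))
Add(Add(Add(55, Mul(Function('h')(-11, -9), -227)), -17547), 180853) = Add(Add(Add(55, Mul(Add(-11, Mul(2, Add(6, -9), Add(-9, Pow(Add(5, -11), Rational(1, 2))))), -227)), -17547), 180853) = Add(Add(Add(55, Mul(Add(-11, Mul(2, -3, Add(-9, Pow(-6, Rational(1, 2))))), -227)), -17547), 180853) = Add(Add(Add(55, Mul(Add(-11, Mul(2, -3, Add(-9, Mul(I, Pow(6, Rational(1, 2)))))), -227)), -17547), 180853) = Add(Add(Add(55, Mul(Add(-11, Add(54, Mul(-6, I, Pow(6, Rational(1, 2))))), -227)), -17547), 180853) = Add(Add(Add(55, Mul(Add(43, Mul(-6, I, Pow(6, Rational(1, 2)))), -227)), -17547), 180853) = Add(Add(Add(55, Add(-9761, Mul(1362, I, Pow(6, Rational(1, 2))))), -17547), 180853) = Add(Add(Add(-9706, Mul(1362, I, Pow(6, Rational(1, 2)))), -17547), 180853) = Add(Add(-27253, Mul(1362, I, Pow(6, Rational(1, 2)))), 180853) = Add(153600, Mul(1362, I, Pow(6, Rational(1, 2))))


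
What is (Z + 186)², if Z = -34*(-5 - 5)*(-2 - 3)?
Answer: 2292196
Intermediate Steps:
Z = -1700 (Z = -(-340)*(-5) = -34*50 = -1700)
(Z + 186)² = (-1700 + 186)² = (-1514)² = 2292196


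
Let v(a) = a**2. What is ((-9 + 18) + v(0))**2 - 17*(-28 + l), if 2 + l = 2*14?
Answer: 115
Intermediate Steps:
l = 26 (l = -2 + 2*14 = -2 + 28 = 26)
((-9 + 18) + v(0))**2 - 17*(-28 + l) = ((-9 + 18) + 0**2)**2 - 17*(-28 + 26) = (9 + 0)**2 - 17*(-2) = 9**2 + 34 = 81 + 34 = 115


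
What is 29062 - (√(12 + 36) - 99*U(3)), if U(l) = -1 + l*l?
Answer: 29854 - 4*√3 ≈ 29847.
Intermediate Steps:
U(l) = -1 + l²
29062 - (√(12 + 36) - 99*U(3)) = 29062 - (√(12 + 36) - 99*(-1 + 3²)) = 29062 - (√48 - 99*(-1 + 9)) = 29062 - (4*√3 - 99*8) = 29062 - (4*√3 - 792) = 29062 - (-792 + 4*√3) = 29062 + (792 - 4*√3) = 29854 - 4*√3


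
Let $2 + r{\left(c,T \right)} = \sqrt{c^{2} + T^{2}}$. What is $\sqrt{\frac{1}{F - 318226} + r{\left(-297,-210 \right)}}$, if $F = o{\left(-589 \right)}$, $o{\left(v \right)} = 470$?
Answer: $\frac{\sqrt{-50484517207 + 75726656652 \sqrt{14701}}}{158878} \approx 19.02$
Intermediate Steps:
$F = 470$
$r{\left(c,T \right)} = -2 + \sqrt{T^{2} + c^{2}}$ ($r{\left(c,T \right)} = -2 + \sqrt{c^{2} + T^{2}} = -2 + \sqrt{T^{2} + c^{2}}$)
$\sqrt{\frac{1}{F - 318226} + r{\left(-297,-210 \right)}} = \sqrt{\frac{1}{470 - 318226} - \left(2 - \sqrt{\left(-210\right)^{2} + \left(-297\right)^{2}}\right)} = \sqrt{\frac{1}{-317756} - \left(2 - \sqrt{44100 + 88209}\right)} = \sqrt{- \frac{1}{317756} - \left(2 - \sqrt{132309}\right)} = \sqrt{- \frac{1}{317756} - \left(2 - 3 \sqrt{14701}\right)} = \sqrt{- \frac{635513}{317756} + 3 \sqrt{14701}}$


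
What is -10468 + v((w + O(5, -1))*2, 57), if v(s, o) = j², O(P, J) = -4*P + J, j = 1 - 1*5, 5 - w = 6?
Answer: -10452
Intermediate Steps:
w = -1 (w = 5 - 1*6 = 5 - 6 = -1)
j = -4 (j = 1 - 5 = -4)
O(P, J) = J - 4*P
v(s, o) = 16 (v(s, o) = (-4)² = 16)
-10468 + v((w + O(5, -1))*2, 57) = -10468 + 16 = -10452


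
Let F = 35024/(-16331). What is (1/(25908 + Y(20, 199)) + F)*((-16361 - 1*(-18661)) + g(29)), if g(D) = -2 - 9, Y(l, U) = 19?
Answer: -296932649859/60487691 ≈ -4909.0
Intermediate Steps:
g(D) = -11
F = -35024/16331 (F = 35024*(-1/16331) = -35024/16331 ≈ -2.1446)
(1/(25908 + Y(20, 199)) + F)*((-16361 - 1*(-18661)) + g(29)) = (1/(25908 + 19) - 35024/16331)*((-16361 - 1*(-18661)) - 11) = (1/25927 - 35024/16331)*((-16361 + 18661) - 11) = (1/25927 - 35024/16331)*(2300 - 11) = -908050917/423413837*2289 = -296932649859/60487691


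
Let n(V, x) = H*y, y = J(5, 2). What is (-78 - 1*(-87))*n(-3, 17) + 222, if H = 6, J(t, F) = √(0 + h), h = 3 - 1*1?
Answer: 222 + 54*√2 ≈ 298.37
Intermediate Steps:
h = 2 (h = 3 - 1 = 2)
J(t, F) = √2 (J(t, F) = √(0 + 2) = √2)
y = √2 ≈ 1.4142
n(V, x) = 6*√2
(-78 - 1*(-87))*n(-3, 17) + 222 = (-78 - 1*(-87))*(6*√2) + 222 = (-78 + 87)*(6*√2) + 222 = 9*(6*√2) + 222 = 54*√2 + 222 = 222 + 54*√2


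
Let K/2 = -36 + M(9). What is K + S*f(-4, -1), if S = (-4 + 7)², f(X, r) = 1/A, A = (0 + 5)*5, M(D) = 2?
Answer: -1691/25 ≈ -67.640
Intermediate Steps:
A = 25 (A = 5*5 = 25)
K = -68 (K = 2*(-36 + 2) = 2*(-34) = -68)
f(X, r) = 1/25
S = 9 (S = 3² = 9)
K + S*f(-4, -1) = -68 + 9*(1/25) = -68 + 9/25 = -1691/25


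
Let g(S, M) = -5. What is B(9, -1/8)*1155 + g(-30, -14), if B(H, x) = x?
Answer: -1195/8 ≈ -149.38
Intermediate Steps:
B(9, -1/8)*1155 + g(-30, -14) = -1/8*1155 - 5 = -1*⅛*1155 - 5 = -⅛*1155 - 5 = -1155/8 - 5 = -1195/8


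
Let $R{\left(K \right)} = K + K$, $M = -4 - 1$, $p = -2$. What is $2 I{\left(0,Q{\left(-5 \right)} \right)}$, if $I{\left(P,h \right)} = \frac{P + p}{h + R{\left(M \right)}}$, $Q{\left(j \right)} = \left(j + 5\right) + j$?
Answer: $\frac{4}{15} \approx 0.26667$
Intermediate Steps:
$M = -5$
$R{\left(K \right)} = 2 K$
$Q{\left(j \right)} = 5 + 2 j$ ($Q{\left(j \right)} = \left(5 + j\right) + j = 5 + 2 j$)
$I{\left(P,h \right)} = \frac{-2 + P}{-10 + h}$ ($I{\left(P,h \right)} = \frac{P - 2}{h + 2 \left(-5\right)} = \frac{-2 + P}{h - 10} = \frac{-2 + P}{-10 + h}$)
$2 I{\left(0,Q{\left(-5 \right)} \right)} = 2 \frac{-2 + 0}{-10 + \left(5 + 2 \left(-5\right)\right)} = 2 \frac{1}{-10 + \left(5 - 10\right)} \left(-2\right) = 2 \frac{1}{-10 - 5} \left(-2\right) = 2 \frac{1}{-15} \left(-2\right) = 2 \left(\left(- \frac{1}{15}\right) \left(-2\right)\right) = 2 \cdot \frac{2}{15} = \frac{4}{15}$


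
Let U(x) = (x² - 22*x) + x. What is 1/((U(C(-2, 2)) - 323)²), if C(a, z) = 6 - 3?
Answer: 1/142129 ≈ 7.0359e-6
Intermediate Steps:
C(a, z) = 3
U(x) = x² - 21*x
1/((U(C(-2, 2)) - 323)²) = 1/((3*(-21 + 3) - 323)²) = 1/((3*(-18) - 323)²) = 1/((-54 - 323)²) = 1/((-377)²) = 1/142129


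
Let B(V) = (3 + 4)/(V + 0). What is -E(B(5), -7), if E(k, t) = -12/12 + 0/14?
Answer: 1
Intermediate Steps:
B(V) = 7/V
E(k, t) = -1 (E(k, t) = -12*1/12 + 0*(1/14) = -1 + 0 = -1)
-E(B(5), -7) = -1*(-1) = 1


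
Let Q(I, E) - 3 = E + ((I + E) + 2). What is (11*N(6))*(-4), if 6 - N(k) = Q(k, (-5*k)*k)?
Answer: -15620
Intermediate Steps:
Q(I, E) = 5 + I + 2*E (Q(I, E) = 3 + (E + ((I + E) + 2)) = 3 + (E + ((E + I) + 2)) = 3 + (E + (2 + E + I)) = 3 + (2 + I + 2*E) = 5 + I + 2*E)
N(k) = 1 - k + 10*k**2 (N(k) = 6 - (5 + k + 2*((-5*k)*k)) = 6 - (5 + k + 2*(-5*k**2)) = 6 - (5 + k - 10*k**2) = 6 + (-5 - k + 10*k**2) = 1 - k + 10*k**2)
(11*N(6))*(-4) = (11*(1 - 1*6 + 10*6**2))*(-4) = (11*(1 - 6 + 10*36))*(-4) = (11*(1 - 6 + 360))*(-4) = (11*355)*(-4) = 3905*(-4) = -15620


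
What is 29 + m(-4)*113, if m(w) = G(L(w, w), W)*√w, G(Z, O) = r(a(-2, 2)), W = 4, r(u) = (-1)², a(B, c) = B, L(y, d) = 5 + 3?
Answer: 29 + 226*I ≈ 29.0 + 226.0*I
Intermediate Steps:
L(y, d) = 8
r(u) = 1
G(Z, O) = 1
m(w) = √w (m(w) = 1*√w = √w)
29 + m(-4)*113 = 29 + √(-4)*113 = 29 + (2*I)*113 = 29 + 226*I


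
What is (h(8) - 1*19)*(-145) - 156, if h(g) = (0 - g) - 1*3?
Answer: 4194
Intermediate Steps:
h(g) = -3 - g (h(g) = -g - 3 = -3 - g)
(h(8) - 1*19)*(-145) - 156 = ((-3 - 1*8) - 1*19)*(-145) - 156 = ((-3 - 8) - 19)*(-145) - 156 = (-11 - 19)*(-145) - 156 = -30*(-145) - 156 = 4350 - 156 = 4194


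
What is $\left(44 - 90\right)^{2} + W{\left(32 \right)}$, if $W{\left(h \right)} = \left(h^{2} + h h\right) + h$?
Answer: $4196$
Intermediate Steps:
$W{\left(h \right)} = h + 2 h^{2}$ ($W{\left(h \right)} = \left(h^{2} + h^{2}\right) + h = 2 h^{2} + h = h + 2 h^{2}$)
$\left(44 - 90\right)^{2} + W{\left(32 \right)} = \left(44 - 90\right)^{2} + 32 \left(1 + 2 \cdot 32\right) = \left(-46\right)^{2} + 32 \left(1 + 64\right) = 2116 + 32 \cdot 65 = 2116 + 2080 = 4196$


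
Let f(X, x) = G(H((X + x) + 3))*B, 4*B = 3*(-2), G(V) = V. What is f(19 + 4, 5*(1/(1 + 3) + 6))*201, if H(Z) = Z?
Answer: -138087/8 ≈ -17261.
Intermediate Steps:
B = -3/2 (B = (3*(-2))/4 = (¼)*(-6) = -3/2 ≈ -1.5000)
f(X, x) = -9/2 - 3*X/2 - 3*x/2 (f(X, x) = ((X + x) + 3)*(-3/2) = (3 + X + x)*(-3/2) = -9/2 - 3*X/2 - 3*x/2)
f(19 + 4, 5*(1/(1 + 3) + 6))*201 = (-9/2 - 3*(19 + 4)/2 - 15*(1/(1 + 3) + 6)/2)*201 = (-9/2 - 3/2*23 - 15*(1/4 + 6)/2)*201 = (-9/2 - 69/2 - 15*(¼ + 6)/2)*201 = (-9/2 - 69/2 - 15*25/(2*4))*201 = (-9/2 - 69/2 - 3/2*125/4)*201 = (-9/2 - 69/2 - 375/8)*201 = -687/8*201 = -138087/8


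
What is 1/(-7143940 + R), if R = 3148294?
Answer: -1/3995646 ≈ -2.5027e-7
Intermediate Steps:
1/(-7143940 + R) = 1/(-7143940 + 3148294) = 1/(-3995646) = -1/3995646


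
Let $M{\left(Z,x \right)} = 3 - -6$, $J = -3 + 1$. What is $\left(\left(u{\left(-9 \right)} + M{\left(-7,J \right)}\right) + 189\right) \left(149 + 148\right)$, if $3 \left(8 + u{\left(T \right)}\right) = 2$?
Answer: $56628$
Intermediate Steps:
$J = -2$
$u{\left(T \right)} = - \frac{22}{3}$ ($u{\left(T \right)} = -8 + \frac{1}{3} \cdot 2 = -8 + \frac{2}{3} = - \frac{22}{3}$)
$M{\left(Z,x \right)} = 9$ ($M{\left(Z,x \right)} = 3 + 6 = 9$)
$\left(\left(u{\left(-9 \right)} + M{\left(-7,J \right)}\right) + 189\right) \left(149 + 148\right) = \left(\left(- \frac{22}{3} + 9\right) + 189\right) \left(149 + 148\right) = \left(\frac{5}{3} + 189\right) 297 = \frac{572}{3} \cdot 297 = 56628$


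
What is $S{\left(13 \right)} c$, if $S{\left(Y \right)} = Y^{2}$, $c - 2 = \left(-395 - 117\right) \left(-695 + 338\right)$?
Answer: $30890834$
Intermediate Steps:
$c = 182786$ ($c = 2 + \left(-395 - 117\right) \left(-695 + 338\right) = 2 - -182784 = 2 + 182784 = 182786$)
$S{\left(13 \right)} c = 13^{2} \cdot 182786 = 169 \cdot 182786 = 30890834$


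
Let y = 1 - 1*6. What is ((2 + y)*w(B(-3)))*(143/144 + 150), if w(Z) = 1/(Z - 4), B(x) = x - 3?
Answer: 21743/480 ≈ 45.298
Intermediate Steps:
B(x) = -3 + x
y = -5 (y = 1 - 6 = -5)
w(Z) = 1/(-4 + Z)
((2 + y)*w(B(-3)))*(143/144 + 150) = ((2 - 5)/(-4 + (-3 - 3)))*(143/144 + 150) = (-3/(-4 - 6))*(143*(1/144) + 150) = (-3/(-10))*(143/144 + 150) = -3*(-⅒)*(21743/144) = (3/10)*(21743/144) = 21743/480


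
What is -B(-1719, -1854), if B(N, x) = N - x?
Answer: -135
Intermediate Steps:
-B(-1719, -1854) = -(-1719 - 1*(-1854)) = -(-1719 + 1854) = -1*135 = -135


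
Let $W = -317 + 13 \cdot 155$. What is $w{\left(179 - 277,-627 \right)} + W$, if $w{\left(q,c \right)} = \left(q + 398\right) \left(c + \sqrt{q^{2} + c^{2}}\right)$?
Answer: $-186402 + 300 \sqrt{402733} \approx 3981.7$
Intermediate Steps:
$w{\left(q,c \right)} = \left(398 + q\right) \left(c + \sqrt{c^{2} + q^{2}}\right)$
$W = 1698$ ($W = -317 + 2015 = 1698$)
$w{\left(179 - 277,-627 \right)} + W = \left(398 \left(-627\right) + 398 \sqrt{\left(-627\right)^{2} + \left(179 - 277\right)^{2}} - 627 \left(179 - 277\right) + \left(179 - 277\right) \sqrt{\left(-627\right)^{2} + \left(179 - 277\right)^{2}}\right) + 1698 = \left(-249546 + 398 \sqrt{393129 + \left(179 - 277\right)^{2}} - 627 \left(179 - 277\right) + \left(179 - 277\right) \sqrt{393129 + \left(179 - 277\right)^{2}}\right) + 1698 = \left(-249546 + 398 \sqrt{393129 + \left(-98\right)^{2}} - -61446 - 98 \sqrt{393129 + \left(-98\right)^{2}}\right) + 1698 = \left(-249546 + 398 \sqrt{393129 + 9604} + 61446 - 98 \sqrt{393129 + 9604}\right) + 1698 = \left(-249546 + 398 \sqrt{402733} + 61446 - 98 \sqrt{402733}\right) + 1698 = \left(-188100 + 300 \sqrt{402733}\right) + 1698 = -186402 + 300 \sqrt{402733}$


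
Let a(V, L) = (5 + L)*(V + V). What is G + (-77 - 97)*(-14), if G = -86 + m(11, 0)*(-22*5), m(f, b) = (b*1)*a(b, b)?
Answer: 2350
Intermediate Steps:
a(V, L) = 2*V*(5 + L) (a(V, L) = (5 + L)*(2*V) = 2*V*(5 + L))
m(f, b) = 2*b²*(5 + b) (m(f, b) = (b*1)*(2*b*(5 + b)) = b*(2*b*(5 + b)) = 2*b²*(5 + b))
G = -86 (G = -86 + (2*0²*(5 + 0))*(-22*5) = -86 + (2*0*5)*(-110) = -86 + 0*(-110) = -86 + 0 = -86)
G + (-77 - 97)*(-14) = -86 + (-77 - 97)*(-14) = -86 - 174*(-14) = -86 + 2436 = 2350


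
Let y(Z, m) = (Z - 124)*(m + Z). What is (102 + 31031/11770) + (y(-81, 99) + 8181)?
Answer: 4917331/1070 ≈ 4595.6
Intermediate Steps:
y(Z, m) = (-124 + Z)*(Z + m)
(102 + 31031/11770) + (y(-81, 99) + 8181) = (102 + 31031/11770) + (((-81)² - 124*(-81) - 124*99 - 81*99) + 8181) = (102 + 31031*(1/11770)) + ((6561 + 10044 - 12276 - 8019) + 8181) = (102 + 2821/1070) + (-3690 + 8181) = 111961/1070 + 4491 = 4917331/1070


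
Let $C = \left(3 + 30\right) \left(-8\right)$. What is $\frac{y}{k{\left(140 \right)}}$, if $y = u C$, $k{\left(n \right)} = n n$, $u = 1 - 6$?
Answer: $\frac{33}{490} \approx 0.067347$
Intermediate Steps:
$C = -264$ ($C = 33 \left(-8\right) = -264$)
$u = -5$ ($u = 1 - 6 = -5$)
$k{\left(n \right)} = n^{2}$
$y = 1320$ ($y = \left(-5\right) \left(-264\right) = 1320$)
$\frac{y}{k{\left(140 \right)}} = \frac{1320}{140^{2}} = \frac{1320}{19600} = 1320 \cdot \frac{1}{19600} = \frac{33}{490}$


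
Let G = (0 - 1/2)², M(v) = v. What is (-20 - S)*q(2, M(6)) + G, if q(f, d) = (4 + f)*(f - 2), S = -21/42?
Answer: ¼ ≈ 0.25000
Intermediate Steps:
S = -½ (S = -21*1/42 = -½ ≈ -0.50000)
G = ¼ (G = (0 - 1*½)² = (0 - ½)² = (-½)² = ¼ ≈ 0.25000)
q(f, d) = (-2 + f)*(4 + f) (q(f, d) = (4 + f)*(-2 + f) = (-2 + f)*(4 + f))
(-20 - S)*q(2, M(6)) + G = (-20 - 1*(-½))*(-8 + 2² + 2*2) + ¼ = (-20 + ½)*(-8 + 4 + 4) + ¼ = -39/2*0 + ¼ = 0 + ¼ = ¼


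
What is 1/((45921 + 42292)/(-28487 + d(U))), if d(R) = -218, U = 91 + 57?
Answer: -28705/88213 ≈ -0.32541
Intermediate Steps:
U = 148
1/((45921 + 42292)/(-28487 + d(U))) = 1/((45921 + 42292)/(-28487 - 218)) = 1/(88213/(-28705)) = 1/(88213*(-1/28705)) = 1/(-88213/28705) = -28705/88213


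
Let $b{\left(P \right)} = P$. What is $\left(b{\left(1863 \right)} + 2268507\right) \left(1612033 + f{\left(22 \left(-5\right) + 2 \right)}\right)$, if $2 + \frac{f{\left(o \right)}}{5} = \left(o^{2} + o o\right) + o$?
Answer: $3923478615510$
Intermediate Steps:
$f{\left(o \right)} = -10 + 5 o + 10 o^{2}$ ($f{\left(o \right)} = -10 + 5 \left(\left(o^{2} + o o\right) + o\right) = -10 + 5 \left(\left(o^{2} + o^{2}\right) + o\right) = -10 + 5 \left(2 o^{2} + o\right) = -10 + 5 \left(o + 2 o^{2}\right) = -10 + \left(5 o + 10 o^{2}\right) = -10 + 5 o + 10 o^{2}$)
$\left(b{\left(1863 \right)} + 2268507\right) \left(1612033 + f{\left(22 \left(-5\right) + 2 \right)}\right) = \left(1863 + 2268507\right) \left(1612033 + \left(-10 + 5 \left(22 \left(-5\right) + 2\right) + 10 \left(22 \left(-5\right) + 2\right)^{2}\right)\right) = 2270370 \left(1612033 + \left(-10 + 5 \left(-110 + 2\right) + 10 \left(-110 + 2\right)^{2}\right)\right) = 2270370 \left(1612033 + \left(-10 + 5 \left(-108\right) + 10 \left(-108\right)^{2}\right)\right) = 2270370 \left(1612033 - -116090\right) = 2270370 \left(1612033 + 116090\right) = 2270370 \cdot 1728123 = 3923478615510$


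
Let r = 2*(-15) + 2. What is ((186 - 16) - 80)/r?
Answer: -45/14 ≈ -3.2143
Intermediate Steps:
r = -28 (r = -30 + 2 = -28)
((186 - 16) - 80)/r = ((186 - 16) - 80)/(-28) = (170 - 80)*(-1/28) = 90*(-1/28) = -45/14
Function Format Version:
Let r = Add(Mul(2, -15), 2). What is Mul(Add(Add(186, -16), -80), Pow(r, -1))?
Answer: Rational(-45, 14) ≈ -3.2143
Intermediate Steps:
r = -28 (r = Add(-30, 2) = -28)
Mul(Add(Add(186, -16), -80), Pow(r, -1)) = Mul(Add(Add(186, -16), -80), Pow(-28, -1)) = Mul(Add(170, -80), Rational(-1, 28)) = Mul(90, Rational(-1, 28)) = Rational(-45, 14)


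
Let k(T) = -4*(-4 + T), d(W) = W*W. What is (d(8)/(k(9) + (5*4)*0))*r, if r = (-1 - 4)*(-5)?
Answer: -80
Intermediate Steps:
r = 25 (r = -5*(-5) = 25)
d(W) = W**2
k(T) = 16 - 4*T
(d(8)/(k(9) + (5*4)*0))*r = (8**2/((16 - 4*9) + (5*4)*0))*25 = (64/((16 - 36) + 20*0))*25 = (64/(-20 + 0))*25 = (64/(-20))*25 = (64*(-1/20))*25 = -16/5*25 = -80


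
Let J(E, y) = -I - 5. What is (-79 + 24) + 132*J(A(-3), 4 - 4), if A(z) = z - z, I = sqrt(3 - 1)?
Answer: -715 - 132*sqrt(2) ≈ -901.68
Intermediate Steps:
I = sqrt(2) ≈ 1.4142
A(z) = 0
J(E, y) = -5 - sqrt(2) (J(E, y) = -sqrt(2) - 5 = -5 - sqrt(2))
(-79 + 24) + 132*J(A(-3), 4 - 4) = (-79 + 24) + 132*(-5 - sqrt(2)) = -55 + (-660 - 132*sqrt(2)) = -715 - 132*sqrt(2)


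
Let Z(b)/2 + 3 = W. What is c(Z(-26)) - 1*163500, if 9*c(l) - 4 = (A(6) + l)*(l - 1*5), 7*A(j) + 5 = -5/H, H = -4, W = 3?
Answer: -41201813/252 ≈ -1.6350e+5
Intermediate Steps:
Z(b) = 0 (Z(b) = -6 + 2*3 = -6 + 6 = 0)
A(j) = -15/28 (A(j) = -5/7 + (-5/(-4))/7 = -5/7 + (-5*(-¼))/7 = -5/7 + (⅐)*(5/4) = -5/7 + 5/28 = -15/28)
c(l) = 4/9 + (-5 + l)*(-15/28 + l)/9 (c(l) = 4/9 + ((-15/28 + l)*(l - 1*5))/9 = 4/9 + ((-15/28 + l)*(l - 5))/9 = 4/9 + ((-15/28 + l)*(-5 + l))/9 = 4/9 + ((-5 + l)*(-15/28 + l))/9 = 4/9 + (-5 + l)*(-15/28 + l)/9)
c(Z(-26)) - 1*163500 = (187/252 - 155/252*0 + (⅑)*0²) - 1*163500 = (187/252 + 0 + (⅑)*0) - 163500 = (187/252 + 0 + 0) - 163500 = 187/252 - 163500 = -41201813/252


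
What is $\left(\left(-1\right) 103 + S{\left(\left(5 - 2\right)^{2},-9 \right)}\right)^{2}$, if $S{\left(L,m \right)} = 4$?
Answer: $9801$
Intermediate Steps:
$\left(\left(-1\right) 103 + S{\left(\left(5 - 2\right)^{2},-9 \right)}\right)^{2} = \left(\left(-1\right) 103 + 4\right)^{2} = \left(-103 + 4\right)^{2} = \left(-99\right)^{2} = 9801$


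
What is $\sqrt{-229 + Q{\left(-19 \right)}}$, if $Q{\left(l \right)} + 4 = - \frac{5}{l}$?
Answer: $\frac{i \sqrt{84018}}{19} \approx 15.256 i$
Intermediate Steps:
$Q{\left(l \right)} = -4 - \frac{5}{l}$
$\sqrt{-229 + Q{\left(-19 \right)}} = \sqrt{-229 - \left(4 + \frac{5}{-19}\right)} = \sqrt{-229 - \frac{71}{19}} = \sqrt{- \frac{4422}{19}} = \frac{i \sqrt{84018}}{19}$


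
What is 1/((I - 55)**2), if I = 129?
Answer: 1/5476 ≈ 0.00018262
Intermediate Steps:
1/((I - 55)**2) = 1/((129 - 55)**2) = 1/(74**2) = 1/5476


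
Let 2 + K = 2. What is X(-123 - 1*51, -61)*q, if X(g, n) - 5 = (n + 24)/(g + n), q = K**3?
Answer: 0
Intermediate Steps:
K = 0 (K = -2 + 2 = 0)
q = 0 (q = 0**3 = 0)
X(g, n) = 5 + (24 + n)/(g + n) (X(g, n) = 5 + (n + 24)/(g + n) = 5 + (24 + n)/(g + n))
X(-123 - 1*51, -61)*q = ((24 + 5*(-123 - 1*51) + 6*(-61))/((-123 - 1*51) - 61))*0 = ((24 + 5*(-123 - 51) - 366)/((-123 - 51) - 61))*0 = ((24 + 5*(-174) - 366)/(-174 - 61))*0 = ((24 - 870 - 366)/(-235))*0 = -1/235*(-1212)*0 = (1212/235)*0 = 0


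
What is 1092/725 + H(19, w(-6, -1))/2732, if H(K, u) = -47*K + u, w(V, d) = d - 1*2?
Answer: 583436/495175 ≈ 1.1782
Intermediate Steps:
w(V, d) = -2 + d (w(V, d) = d - 2 = -2 + d)
H(K, u) = u - 47*K
1092/725 + H(19, w(-6, -1))/2732 = 1092/725 + ((-2 - 1) - 47*19)/2732 = 1092*(1/725) + (-3 - 893)*(1/2732) = 1092/725 - 896*1/2732 = 1092/725 - 224/683 = 583436/495175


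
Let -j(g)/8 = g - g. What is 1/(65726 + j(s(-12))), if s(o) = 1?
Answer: 1/65726 ≈ 1.5215e-5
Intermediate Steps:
j(g) = 0 (j(g) = -8*(g - g) = -8*0 = 0)
1/(65726 + j(s(-12))) = 1/(65726 + 0) = 1/65726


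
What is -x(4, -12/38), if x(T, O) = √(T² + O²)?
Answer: -2*√1453/19 ≈ -4.0124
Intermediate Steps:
x(T, O) = √(O² + T²)
-x(4, -12/38) = -√((-12/38)² + 4²) = -√((-12*1/38)² + 16) = -√((-6/19)² + 16) = -√(36/361 + 16) = -√(5812/361) = -2*√1453/19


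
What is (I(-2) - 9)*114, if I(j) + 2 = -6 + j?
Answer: -2166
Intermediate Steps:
I(j) = -8 + j (I(j) = -2 + (-6 + j) = -8 + j)
(I(-2) - 9)*114 = ((-8 - 2) - 9)*114 = (-10 - 9)*114 = -19*114 = -2166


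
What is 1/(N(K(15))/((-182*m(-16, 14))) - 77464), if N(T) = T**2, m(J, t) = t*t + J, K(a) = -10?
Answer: -1638/126886037 ≈ -1.2909e-5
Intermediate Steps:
m(J, t) = J + t**2 (m(J, t) = t**2 + J = J + t**2)
1/(N(K(15))/((-182*m(-16, 14))) - 77464) = 1/((-10)**2/((-182*(-16 + 14**2))) - 77464) = 1/(100/((-182*(-16 + 196))) - 77464) = 1/(100/((-182*180)) - 77464) = 1/(100/(-32760) - 77464) = 1/(100*(-1/32760) - 77464) = 1/(-5/1638 - 77464) = 1/(-126886037/1638) = -1638/126886037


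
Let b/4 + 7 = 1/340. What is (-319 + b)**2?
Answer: 869896036/7225 ≈ 1.2040e+5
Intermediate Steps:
b = -2379/85 (b = -28 + 4/340 = -28 + 4*(1/340) = -28 + 1/85 = -2379/85 ≈ -27.988)
(-319 + b)**2 = (-319 - 2379/85)**2 = (-29494/85)**2 = 869896036/7225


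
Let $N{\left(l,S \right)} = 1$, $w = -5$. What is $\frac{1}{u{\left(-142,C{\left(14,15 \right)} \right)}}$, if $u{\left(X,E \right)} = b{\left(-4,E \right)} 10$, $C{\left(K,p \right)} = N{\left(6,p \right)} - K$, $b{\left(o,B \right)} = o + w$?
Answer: $- \frac{1}{90} \approx -0.011111$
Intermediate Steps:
$b{\left(o,B \right)} = -5 + o$ ($b{\left(o,B \right)} = o - 5 = -5 + o$)
$C{\left(K,p \right)} = 1 - K$
$u{\left(X,E \right)} = -90$ ($u{\left(X,E \right)} = \left(-5 - 4\right) 10 = \left(-9\right) 10 = -90$)
$\frac{1}{u{\left(-142,C{\left(14,15 \right)} \right)}} = \frac{1}{-90} = - \frac{1}{90}$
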